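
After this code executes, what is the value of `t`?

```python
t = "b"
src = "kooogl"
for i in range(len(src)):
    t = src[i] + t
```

'lgoookb'

i=0: prepend 'k' → 'kb'
i=1: prepend 'o' → 'okb'
i=2: prepend 'o' → 'ookb'
i=3: prepend 'o' → 'oookb'
i=4: prepend 'g' → 'goookb'
i=5: prepend 'l' → 'lgoookb'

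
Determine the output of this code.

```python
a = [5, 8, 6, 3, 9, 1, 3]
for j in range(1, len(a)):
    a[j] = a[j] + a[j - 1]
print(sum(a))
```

157

j=1: a[1] = 8+5 = 13 → [5, 13, 6, 3, 9, 1, 3]
j=2: a[2] = 6+13 = 19 → [5, 13, 19, 3, 9, 1, 3]
j=3: a[3] = 3+19 = 22 → [5, 13, 19, 22, 9, 1, 3]
j=4: a[4] = 9+22 = 31 → [5, 13, 19, 22, 31, 1, 3]
j=5: a[5] = 1+31 = 32 → [5, 13, 19, 22, 31, 32, 3]
j=6: a[6] = 3+32 = 35 → [5, 13, 19, 22, 31, 32, 35]
sum = 157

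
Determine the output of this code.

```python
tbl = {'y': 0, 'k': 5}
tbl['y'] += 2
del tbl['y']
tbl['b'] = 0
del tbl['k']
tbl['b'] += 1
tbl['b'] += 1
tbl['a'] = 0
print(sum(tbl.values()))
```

tbl['y'] = 0+2 = 2 → {'y': 2, 'k': 5}
del 'y' → {'k': 5}
tbl['b'] = 0 → {'k': 5, 'b': 0}
del 'k' → {'b': 0}
tbl['b'] = 0+1 = 1 → {'b': 1}
tbl['b'] = 1+1 = 2 → {'b': 2}
tbl['a'] = 0 → {'b': 2, 'a': 0}
sum of values = 2

2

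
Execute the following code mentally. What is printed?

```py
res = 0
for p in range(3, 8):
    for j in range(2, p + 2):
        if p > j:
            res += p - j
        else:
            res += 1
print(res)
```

45

p=3,j=2: 3>2, res = 0+1 = 1
p=3,j=3: not 3>3, res = 1+1 = 2
p=3,j=4: not 3>4, res = 2+1 = 3
p=4,j=2: 4>2, res = 3+2 = 5
p=4,j=3: 4>3, res = 5+1 = 6
p=4,j=4: not 4>4, res = 6+1 = 7
p=4,j=5: not 4>5, res = 7+1 = 8
p=5,j=2: 5>2, res = 8+3 = 11
p=5,j=3: 5>3, res = 11+2 = 13
p=5,j=4: 5>4, res = 13+1 = 14
p=5,j=5: not 5>5, res = 14+1 = 15
p=5,j=6: not 5>6, res = 15+1 = 16
p=6,j=2: 6>2, res = 16+4 = 20
p=6,j=3: 6>3, res = 20+3 = 23
p=6,j=4: 6>4, res = 23+2 = 25
p=6,j=5: 6>5, res = 25+1 = 26
p=6,j=6: not 6>6, res = 26+1 = 27
p=6,j=7: not 6>7, res = 27+1 = 28
p=7,j=2: 7>2, res = 28+5 = 33
p=7,j=3: 7>3, res = 33+4 = 37
p=7,j=4: 7>4, res = 37+3 = 40
p=7,j=5: 7>5, res = 40+2 = 42
p=7,j=6: 7>6, res = 42+1 = 43
p=7,j=7: not 7>7, res = 43+1 = 44
p=7,j=8: not 7>8, res = 44+1 = 45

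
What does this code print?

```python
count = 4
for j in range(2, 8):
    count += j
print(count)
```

31

j=2: count = 4+2 = 6
j=3: count = 6+3 = 9
j=4: count = 9+4 = 13
j=5: count = 13+5 = 18
j=6: count = 18+6 = 24
j=7: count = 24+7 = 31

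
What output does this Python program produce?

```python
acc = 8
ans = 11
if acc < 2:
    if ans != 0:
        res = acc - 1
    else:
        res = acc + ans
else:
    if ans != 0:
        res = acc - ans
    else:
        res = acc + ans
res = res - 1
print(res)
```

acc=8, ans=11
acc < 2 is False; ans != 0 is True
→ res = acc - ans = -3
res = (-3)-1 = -4

-4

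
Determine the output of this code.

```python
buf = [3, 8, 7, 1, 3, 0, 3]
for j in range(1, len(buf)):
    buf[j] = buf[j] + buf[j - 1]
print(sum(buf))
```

120

j=1: buf[1] = 8+3 = 11 → [3, 11, 7, 1, 3, 0, 3]
j=2: buf[2] = 7+11 = 18 → [3, 11, 18, 1, 3, 0, 3]
j=3: buf[3] = 1+18 = 19 → [3, 11, 18, 19, 3, 0, 3]
j=4: buf[4] = 3+19 = 22 → [3, 11, 18, 19, 22, 0, 3]
j=5: buf[5] = 0+22 = 22 → [3, 11, 18, 19, 22, 22, 3]
j=6: buf[6] = 3+22 = 25 → [3, 11, 18, 19, 22, 22, 25]
sum = 120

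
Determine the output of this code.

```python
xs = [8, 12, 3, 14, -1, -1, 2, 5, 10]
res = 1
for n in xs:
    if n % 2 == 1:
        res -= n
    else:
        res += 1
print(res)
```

0

n=8: not odd, res = 1+1 = 2
n=12: not odd, res = 2+1 = 3
n=3: odd, res = 3-3 = 0
n=14: not odd, res = 0+1 = 1
n=-1: odd, res = 1-(-1) = 2
n=-1: odd, res = 2-(-1) = 3
n=2: not odd, res = 3+1 = 4
n=5: odd, res = 4-5 = -1
n=10: not odd, res = (-1)+1 = 0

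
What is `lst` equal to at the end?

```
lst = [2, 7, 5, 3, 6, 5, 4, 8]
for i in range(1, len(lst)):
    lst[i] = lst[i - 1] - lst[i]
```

[2, -5, -10, -13, -19, -24, -28, -36]

i=1: lst[1] = 2-7 = -5 → [2, -5, 5, 3, 6, 5, 4, 8]
i=2: lst[2] = (-5)-5 = -10 → [2, -5, -10, 3, 6, 5, 4, 8]
i=3: lst[3] = (-10)-3 = -13 → [2, -5, -10, -13, 6, 5, 4, 8]
i=4: lst[4] = (-13)-6 = -19 → [2, -5, -10, -13, -19, 5, 4, 8]
i=5: lst[5] = (-19)-5 = -24 → [2, -5, -10, -13, -19, -24, 4, 8]
i=6: lst[6] = (-24)-4 = -28 → [2, -5, -10, -13, -19, -24, -28, 8]
i=7: lst[7] = (-28)-8 = -36 → [2, -5, -10, -13, -19, -24, -28, -36]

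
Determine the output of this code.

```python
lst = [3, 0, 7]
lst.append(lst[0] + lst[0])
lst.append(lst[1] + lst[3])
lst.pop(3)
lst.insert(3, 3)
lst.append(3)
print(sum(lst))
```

append lst[0]+lst[0] = 3+3 = 6 → [3, 0, 7, 6]
append lst[1]+lst[3] = 0+6 = 6 → [3, 0, 7, 6, 6]
pop(3) removes 6 → [3, 0, 7, 6]
insert 3 at 3 → [3, 0, 7, 3, 6]
append 3 → [3, 0, 7, 3, 6, 3]
sum = 22

22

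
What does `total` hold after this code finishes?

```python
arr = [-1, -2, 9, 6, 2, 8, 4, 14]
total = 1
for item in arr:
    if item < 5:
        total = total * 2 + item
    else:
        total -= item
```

-82

item=-1: <5, total = 1*2+(-1) = 1
item=-2: <5, total = 1*2+(-2) = 0
item=9: not <5, total = 0-9 = -9
item=6: not <5, total = (-9)-6 = -15
item=2: <5, total = (-15)*2+2 = -28
item=8: not <5, total = (-28)-8 = -36
item=4: <5, total = (-36)*2+4 = -68
item=14: not <5, total = (-68)-14 = -82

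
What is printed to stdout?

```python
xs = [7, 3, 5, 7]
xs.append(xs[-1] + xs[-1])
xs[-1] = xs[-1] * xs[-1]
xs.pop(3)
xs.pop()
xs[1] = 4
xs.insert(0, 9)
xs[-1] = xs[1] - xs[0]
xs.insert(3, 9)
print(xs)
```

[9, 7, 4, 9, -2]

append xs[-1]+xs[-1] = 7+7 = 14 → [7, 3, 5, 7, 14]
xs[-1] = xs[-1]*xs[-1] = 14*14 = 196 → [7, 3, 5, 7, 196]
pop(3) removes 7 → [7, 3, 5, 196]
pop() removes 196 → [7, 3, 5]
xs[1] = 4 → [7, 4, 5]
insert 9 at 0 → [9, 7, 4, 5]
xs[-1] = xs[1]-xs[0] = 7-9 = -2 → [9, 7, 4, -2]
insert 9 at 3 → [9, 7, 4, 9, -2]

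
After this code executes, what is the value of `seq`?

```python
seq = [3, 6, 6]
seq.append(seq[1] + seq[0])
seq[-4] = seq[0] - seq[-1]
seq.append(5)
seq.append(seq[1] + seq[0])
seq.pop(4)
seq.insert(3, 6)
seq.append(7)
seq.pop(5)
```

[-6, 6, 6, 6, 9, 7]

append seq[1]+seq[0] = 6+3 = 9 → [3, 6, 6, 9]
seq[-4] = seq[0]-seq[-1] = 3-9 = -6 → [-6, 6, 6, 9]
append 5 → [-6, 6, 6, 9, 5]
append seq[1]+seq[0] = 6+(-6) = 0 → [-6, 6, 6, 9, 5, 0]
pop(4) removes 5 → [-6, 6, 6, 9, 0]
insert 6 at 3 → [-6, 6, 6, 6, 9, 0]
append 7 → [-6, 6, 6, 6, 9, 0, 7]
pop(5) removes 0 → [-6, 6, 6, 6, 9, 7]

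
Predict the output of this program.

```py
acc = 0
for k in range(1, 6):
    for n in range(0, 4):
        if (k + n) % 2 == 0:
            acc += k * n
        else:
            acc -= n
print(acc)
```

34

k=1,n=0: odd sum, acc = 0-0 = 0
k=1,n=1: even sum, acc = 0+1 = 1
k=1,n=2: odd sum, acc = 1-2 = -1
k=1,n=3: even sum, acc = (-1)+3 = 2
k=2,n=0: even sum, acc = 2+0 = 2
k=2,n=1: odd sum, acc = 2-1 = 1
k=2,n=2: even sum, acc = 1+4 = 5
k=2,n=3: odd sum, acc = 5-3 = 2
k=3,n=0: odd sum, acc = 2-0 = 2
k=3,n=1: even sum, acc = 2+3 = 5
k=3,n=2: odd sum, acc = 5-2 = 3
k=3,n=3: even sum, acc = 3+9 = 12
k=4,n=0: even sum, acc = 12+0 = 12
k=4,n=1: odd sum, acc = 12-1 = 11
k=4,n=2: even sum, acc = 11+8 = 19
k=4,n=3: odd sum, acc = 19-3 = 16
k=5,n=0: odd sum, acc = 16-0 = 16
k=5,n=1: even sum, acc = 16+5 = 21
k=5,n=2: odd sum, acc = 21-2 = 19
k=5,n=3: even sum, acc = 19+15 = 34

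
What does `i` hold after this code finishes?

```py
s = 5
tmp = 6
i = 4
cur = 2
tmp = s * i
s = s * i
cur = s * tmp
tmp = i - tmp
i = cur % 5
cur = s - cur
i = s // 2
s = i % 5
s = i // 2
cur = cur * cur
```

10

tmp = 5*4 = 20
s = 5*4 = 20
cur = 20*20 = 400
tmp = 4-20 = -16
i = 400%5 = 0
cur = 20-400 = -380
i = 20//2 = 10
s = 10%5 = 0
s = 10//2 = 5
cur = (-380)*(-380) = 144400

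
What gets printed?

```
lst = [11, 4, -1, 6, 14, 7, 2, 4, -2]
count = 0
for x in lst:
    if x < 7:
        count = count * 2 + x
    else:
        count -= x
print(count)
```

x=11: not <7, count = 0-11 = -11
x=4: <7, count = (-11)*2+4 = -18
x=-1: <7, count = (-18)*2+(-1) = -37
x=6: <7, count = (-37)*2+6 = -68
x=14: not <7, count = (-68)-14 = -82
x=7: not <7, count = (-82)-7 = -89
x=2: <7, count = (-89)*2+2 = -176
x=4: <7, count = (-176)*2+4 = -348
x=-2: <7, count = (-348)*2+(-2) = -698

-698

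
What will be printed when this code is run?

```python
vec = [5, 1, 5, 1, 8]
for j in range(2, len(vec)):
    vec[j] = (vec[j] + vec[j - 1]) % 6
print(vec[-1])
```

3

j=2: vec[2] = (5+1)%6 = 0 → [5, 1, 0, 1, 8]
j=3: vec[3] = (1+0)%6 = 1 → [5, 1, 0, 1, 8]
j=4: vec[4] = (8+1)%6 = 3 → [5, 1, 0, 1, 3]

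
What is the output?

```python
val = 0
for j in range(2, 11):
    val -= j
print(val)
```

j=2: val = 0-2 = -2
j=3: val = (-2)-3 = -5
j=4: val = (-5)-4 = -9
j=5: val = (-9)-5 = -14
j=6: val = (-14)-6 = -20
j=7: val = (-20)-7 = -27
j=8: val = (-27)-8 = -35
j=9: val = (-35)-9 = -44
j=10: val = (-44)-10 = -54

-54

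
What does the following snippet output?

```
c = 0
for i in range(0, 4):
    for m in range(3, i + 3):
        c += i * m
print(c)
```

i=1,m=3: c = 0+3 = 3
i=2,m=3: c = 3+6 = 9
i=2,m=4: c = 9+8 = 17
i=3,m=3: c = 17+9 = 26
i=3,m=4: c = 26+12 = 38
i=3,m=5: c = 38+15 = 53

53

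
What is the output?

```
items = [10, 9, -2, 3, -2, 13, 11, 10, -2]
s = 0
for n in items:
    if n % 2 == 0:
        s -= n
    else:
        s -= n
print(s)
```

-50

n=10: even, s = 0-10 = -10
n=9: not even, s = (-10)-9 = -19
n=-2: even, s = (-19)-(-2) = -17
n=3: not even, s = (-17)-3 = -20
n=-2: even, s = (-20)-(-2) = -18
n=13: not even, s = (-18)-13 = -31
n=11: not even, s = (-31)-11 = -42
n=10: even, s = (-42)-10 = -52
n=-2: even, s = (-52)-(-2) = -50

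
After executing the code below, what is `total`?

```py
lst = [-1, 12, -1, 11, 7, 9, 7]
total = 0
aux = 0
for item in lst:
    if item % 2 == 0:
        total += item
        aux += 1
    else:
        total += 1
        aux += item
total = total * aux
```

item=-1: not even, total = 0+1 = 1; aux=-1
item=12: even, total = 1+12 = 13; aux=0
item=-1: not even, total = 13+1 = 14; aux=-1
item=11: not even, total = 14+1 = 15; aux=10
item=7: not even, total = 15+1 = 16; aux=17
item=9: not even, total = 16+1 = 17; aux=26
item=7: not even, total = 17+1 = 18; aux=33
total*aux = 18*33 = 594

594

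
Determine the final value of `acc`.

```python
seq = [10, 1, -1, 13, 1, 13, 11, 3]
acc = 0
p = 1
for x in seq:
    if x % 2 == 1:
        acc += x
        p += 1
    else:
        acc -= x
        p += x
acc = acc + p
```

x=10: not odd, acc = 0-10 = -10; p=11
x=1: odd, acc = (-10)+1 = -9; p=12
x=-1: odd, acc = (-9)+(-1) = -10; p=13
x=13: odd, acc = (-10)+13 = 3; p=14
x=1: odd, acc = 3+1 = 4; p=15
x=13: odd, acc = 4+13 = 17; p=16
x=11: odd, acc = 17+11 = 28; p=17
x=3: odd, acc = 28+3 = 31; p=18
acc+p = 31+18 = 49

49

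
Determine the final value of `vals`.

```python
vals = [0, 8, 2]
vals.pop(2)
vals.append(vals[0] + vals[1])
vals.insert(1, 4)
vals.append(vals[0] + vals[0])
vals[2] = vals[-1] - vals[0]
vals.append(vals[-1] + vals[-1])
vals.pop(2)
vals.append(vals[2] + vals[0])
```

pop(2) removes 2 → [0, 8]
append vals[0]+vals[1] = 0+8 = 8 → [0, 8, 8]
insert 4 at 1 → [0, 4, 8, 8]
append vals[0]+vals[0] = 0+0 = 0 → [0, 4, 8, 8, 0]
vals[2] = vals[-1]-vals[0] = 0-0 = 0 → [0, 4, 0, 8, 0]
append vals[-1]+vals[-1] = 0+0 = 0 → [0, 4, 0, 8, 0, 0]
pop(2) removes 0 → [0, 4, 8, 0, 0]
append vals[2]+vals[0] = 8+0 = 8 → [0, 4, 8, 0, 0, 8]

[0, 4, 8, 0, 0, 8]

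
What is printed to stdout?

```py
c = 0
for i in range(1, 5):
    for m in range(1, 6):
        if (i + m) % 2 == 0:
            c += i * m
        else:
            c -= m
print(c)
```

i=1,m=1: even sum, c = 0+1 = 1
i=1,m=2: odd sum, c = 1-2 = -1
i=1,m=3: even sum, c = (-1)+3 = 2
i=1,m=4: odd sum, c = 2-4 = -2
i=1,m=5: even sum, c = (-2)+5 = 3
i=2,m=1: odd sum, c = 3-1 = 2
i=2,m=2: even sum, c = 2+4 = 6
i=2,m=3: odd sum, c = 6-3 = 3
i=2,m=4: even sum, c = 3+8 = 11
i=2,m=5: odd sum, c = 11-5 = 6
i=3,m=1: even sum, c = 6+3 = 9
i=3,m=2: odd sum, c = 9-2 = 7
i=3,m=3: even sum, c = 7+9 = 16
i=3,m=4: odd sum, c = 16-4 = 12
i=3,m=5: even sum, c = 12+15 = 27
i=4,m=1: odd sum, c = 27-1 = 26
i=4,m=2: even sum, c = 26+8 = 34
i=4,m=3: odd sum, c = 34-3 = 31
i=4,m=4: even sum, c = 31+16 = 47
i=4,m=5: odd sum, c = 47-5 = 42

42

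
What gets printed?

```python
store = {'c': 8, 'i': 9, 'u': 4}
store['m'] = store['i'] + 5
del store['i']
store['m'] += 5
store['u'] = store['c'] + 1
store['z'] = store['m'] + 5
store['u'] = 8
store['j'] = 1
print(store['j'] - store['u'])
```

-7

store['m'] = store['i']+5 = 14 → {'c': 8, 'i': 9, 'u': 4, 'm': 14}
del 'i' → {'c': 8, 'u': 4, 'm': 14}
store['m'] = 14+5 = 19 → {'c': 8, 'u': 4, 'm': 19}
store['u'] = store['c']+1 = 9 → {'c': 8, 'u': 9, 'm': 19}
store['z'] = store['m']+5 = 24 → {'c': 8, 'u': 9, 'm': 19, 'z': 24}
store['u'] = 8 → {'c': 8, 'u': 8, 'm': 19, 'z': 24}
store['j'] = 1 → {'c': 8, 'u': 8, 'm': 19, 'z': 24, 'j': 1}
store['j']-store['u'] = 1-8 = -7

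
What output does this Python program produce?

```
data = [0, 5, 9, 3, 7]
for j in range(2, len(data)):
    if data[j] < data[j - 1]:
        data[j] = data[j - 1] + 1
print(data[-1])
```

11

j=2: 9>=5, unchanged → [0, 5, 9, 3, 7]
j=3: 3<9, data[3] = 9+1 = 10 → [0, 5, 9, 10, 7]
j=4: 7<10, data[4] = 10+1 = 11 → [0, 5, 9, 10, 11]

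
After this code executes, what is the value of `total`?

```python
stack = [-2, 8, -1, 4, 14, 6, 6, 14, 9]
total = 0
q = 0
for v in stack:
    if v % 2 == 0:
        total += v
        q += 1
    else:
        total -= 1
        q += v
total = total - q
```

v=-2: even, total = 0+(-2) = -2; q=1
v=8: even, total = (-2)+8 = 6; q=2
v=-1: not even, total = 6-1 = 5; q=1
v=4: even, total = 5+4 = 9; q=2
v=14: even, total = 9+14 = 23; q=3
v=6: even, total = 23+6 = 29; q=4
v=6: even, total = 29+6 = 35; q=5
v=14: even, total = 35+14 = 49; q=6
v=9: not even, total = 49-1 = 48; q=15
total-q = 48-15 = 33

33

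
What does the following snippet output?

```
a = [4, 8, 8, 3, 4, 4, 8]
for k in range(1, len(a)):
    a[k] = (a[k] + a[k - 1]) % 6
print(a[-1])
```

3

k=1: a[1] = (8+4)%6 = 0 → [4, 0, 8, 3, 4, 4, 8]
k=2: a[2] = (8+0)%6 = 2 → [4, 0, 2, 3, 4, 4, 8]
k=3: a[3] = (3+2)%6 = 5 → [4, 0, 2, 5, 4, 4, 8]
k=4: a[4] = (4+5)%6 = 3 → [4, 0, 2, 5, 3, 4, 8]
k=5: a[5] = (4+3)%6 = 1 → [4, 0, 2, 5, 3, 1, 8]
k=6: a[6] = (8+1)%6 = 3 → [4, 0, 2, 5, 3, 1, 3]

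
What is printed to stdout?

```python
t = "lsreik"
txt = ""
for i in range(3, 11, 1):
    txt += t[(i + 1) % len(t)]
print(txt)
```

i=3: add t[4]='i' → 'i'
i=4: add t[5]='k' → 'ik'
i=5: add t[0]='l' → 'ikl'
i=6: add t[1]='s' → 'ikls'
i=7: add t[2]='r' → 'iklsr'
i=8: add t[3]='e' → 'iklsre'
i=9: add t[4]='i' → 'iklsrei'
i=10: add t[5]='k' → 'iklsreik'

iklsreik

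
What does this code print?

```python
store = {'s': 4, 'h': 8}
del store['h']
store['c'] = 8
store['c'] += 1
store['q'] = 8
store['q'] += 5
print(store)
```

del 'h' → {'s': 4}
store['c'] = 8 → {'s': 4, 'c': 8}
store['c'] = 8+1 = 9 → {'s': 4, 'c': 9}
store['q'] = 8 → {'s': 4, 'c': 9, 'q': 8}
store['q'] = 8+5 = 13 → {'s': 4, 'c': 9, 'q': 13}

{'s': 4, 'c': 9, 'q': 13}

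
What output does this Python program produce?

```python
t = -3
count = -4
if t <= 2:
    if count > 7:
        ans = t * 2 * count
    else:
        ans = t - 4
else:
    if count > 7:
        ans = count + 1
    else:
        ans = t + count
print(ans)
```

t=-3, count=-4
t <= 2 is True; count > 7 is False
→ ans = t - 4 = -7

-7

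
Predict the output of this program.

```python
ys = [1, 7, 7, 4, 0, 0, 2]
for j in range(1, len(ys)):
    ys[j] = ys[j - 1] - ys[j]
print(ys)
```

[1, -6, -13, -17, -17, -17, -19]

j=1: ys[1] = 1-7 = -6 → [1, -6, 7, 4, 0, 0, 2]
j=2: ys[2] = (-6)-7 = -13 → [1, -6, -13, 4, 0, 0, 2]
j=3: ys[3] = (-13)-4 = -17 → [1, -6, -13, -17, 0, 0, 2]
j=4: ys[4] = (-17)-0 = -17 → [1, -6, -13, -17, -17, 0, 2]
j=5: ys[5] = (-17)-0 = -17 → [1, -6, -13, -17, -17, -17, 2]
j=6: ys[6] = (-17)-2 = -19 → [1, -6, -13, -17, -17, -17, -19]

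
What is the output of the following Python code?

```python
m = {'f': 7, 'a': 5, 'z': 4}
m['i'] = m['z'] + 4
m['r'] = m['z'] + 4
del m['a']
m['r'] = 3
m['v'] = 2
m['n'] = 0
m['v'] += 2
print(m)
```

{'f': 7, 'z': 4, 'i': 8, 'r': 3, 'v': 4, 'n': 0}

m['i'] = m['z']+4 = 8 → {'f': 7, 'a': 5, 'z': 4, 'i': 8}
m['r'] = m['z']+4 = 8 → {'f': 7, 'a': 5, 'z': 4, 'i': 8, 'r': 8}
del 'a' → {'f': 7, 'z': 4, 'i': 8, 'r': 8}
m['r'] = 3 → {'f': 7, 'z': 4, 'i': 8, 'r': 3}
m['v'] = 2 → {'f': 7, 'z': 4, 'i': 8, 'r': 3, 'v': 2}
m['n'] = 0 → {'f': 7, 'z': 4, 'i': 8, 'r': 3, 'v': 2, 'n': 0}
m['v'] = 2+2 = 4 → {'f': 7, 'z': 4, 'i': 8, 'r': 3, 'v': 4, 'n': 0}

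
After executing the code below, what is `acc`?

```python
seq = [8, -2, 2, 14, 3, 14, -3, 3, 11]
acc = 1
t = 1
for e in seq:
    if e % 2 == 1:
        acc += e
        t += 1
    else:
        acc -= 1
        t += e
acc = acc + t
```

51

e=8: not odd, acc = 1-1 = 0; t=9
e=-2: not odd, acc = 0-1 = -1; t=7
e=2: not odd, acc = (-1)-1 = -2; t=9
e=14: not odd, acc = (-2)-1 = -3; t=23
e=3: odd, acc = (-3)+3 = 0; t=24
e=14: not odd, acc = 0-1 = -1; t=38
e=-3: odd, acc = (-1)+(-3) = -4; t=39
e=3: odd, acc = (-4)+3 = -1; t=40
e=11: odd, acc = (-1)+11 = 10; t=41
acc+t = 10+41 = 51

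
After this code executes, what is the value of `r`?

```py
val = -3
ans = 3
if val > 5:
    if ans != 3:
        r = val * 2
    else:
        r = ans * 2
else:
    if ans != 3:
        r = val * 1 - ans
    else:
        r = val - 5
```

-8

val=-3, ans=3
val > 5 is False; ans != 3 is False
→ r = val - 5 = -8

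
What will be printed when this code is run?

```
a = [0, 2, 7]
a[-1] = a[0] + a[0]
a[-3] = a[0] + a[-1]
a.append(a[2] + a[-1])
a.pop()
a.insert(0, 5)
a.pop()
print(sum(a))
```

a[-1] = a[0]+a[0] = 0+0 = 0 → [0, 2, 0]
a[-3] = a[0]+a[-1] = 0+0 = 0 → [0, 2, 0]
append a[2]+a[-1] = 0+0 = 0 → [0, 2, 0, 0]
pop() removes 0 → [0, 2, 0]
insert 5 at 0 → [5, 0, 2, 0]
pop() removes 0 → [5, 0, 2]
sum = 7

7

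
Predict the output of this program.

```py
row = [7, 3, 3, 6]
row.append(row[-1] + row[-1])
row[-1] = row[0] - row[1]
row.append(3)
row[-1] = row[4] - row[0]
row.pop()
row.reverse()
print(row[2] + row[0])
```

append row[-1]+row[-1] = 6+6 = 12 → [7, 3, 3, 6, 12]
row[-1] = row[0]-row[1] = 7-3 = 4 → [7, 3, 3, 6, 4]
append 3 → [7, 3, 3, 6, 4, 3]
row[-1] = row[4]-row[0] = 4-7 = -3 → [7, 3, 3, 6, 4, -3]
pop() removes -3 → [7, 3, 3, 6, 4]
reverse → [4, 6, 3, 3, 7]
row[2]+row[0] = 3+4 = 7

7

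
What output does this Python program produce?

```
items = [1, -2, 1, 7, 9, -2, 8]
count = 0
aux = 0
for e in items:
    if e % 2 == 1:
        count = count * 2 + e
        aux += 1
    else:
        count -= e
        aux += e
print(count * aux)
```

360

e=1: odd, count = 0*2+1 = 1; aux=1
e=-2: not odd, count = 1-(-2) = 3; aux=-1
e=1: odd, count = 3*2+1 = 7; aux=0
e=7: odd, count = 7*2+7 = 21; aux=1
e=9: odd, count = 21*2+9 = 51; aux=2
e=-2: not odd, count = 51-(-2) = 53; aux=0
e=8: not odd, count = 53-8 = 45; aux=8
count*aux = 45*8 = 360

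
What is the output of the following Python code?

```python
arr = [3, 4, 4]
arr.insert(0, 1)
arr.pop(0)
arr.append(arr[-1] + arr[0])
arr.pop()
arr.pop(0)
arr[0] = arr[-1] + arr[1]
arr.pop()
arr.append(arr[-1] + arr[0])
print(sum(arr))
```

24

insert 1 at 0 → [1, 3, 4, 4]
pop(0) removes 1 → [3, 4, 4]
append arr[-1]+arr[0] = 4+3 = 7 → [3, 4, 4, 7]
pop() removes 7 → [3, 4, 4]
pop(0) removes 3 → [4, 4]
arr[0] = arr[-1]+arr[1] = 4+4 = 8 → [8, 4]
pop() removes 4 → [8]
append arr[-1]+arr[0] = 8+8 = 16 → [8, 16]
sum = 24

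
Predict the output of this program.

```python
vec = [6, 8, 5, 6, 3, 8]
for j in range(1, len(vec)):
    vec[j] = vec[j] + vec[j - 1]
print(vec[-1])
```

j=1: vec[1] = 8+6 = 14 → [6, 14, 5, 6, 3, 8]
j=2: vec[2] = 5+14 = 19 → [6, 14, 19, 6, 3, 8]
j=3: vec[3] = 6+19 = 25 → [6, 14, 19, 25, 3, 8]
j=4: vec[4] = 3+25 = 28 → [6, 14, 19, 25, 28, 8]
j=5: vec[5] = 8+28 = 36 → [6, 14, 19, 25, 28, 36]

36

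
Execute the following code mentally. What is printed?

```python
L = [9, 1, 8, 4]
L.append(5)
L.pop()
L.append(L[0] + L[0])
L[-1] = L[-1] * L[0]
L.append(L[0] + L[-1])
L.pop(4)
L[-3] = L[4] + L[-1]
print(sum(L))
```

527

append 5 → [9, 1, 8, 4, 5]
pop() removes 5 → [9, 1, 8, 4]
append L[0]+L[0] = 9+9 = 18 → [9, 1, 8, 4, 18]
L[-1] = L[-1]*L[0] = 18*9 = 162 → [9, 1, 8, 4, 162]
append L[0]+L[-1] = 9+162 = 171 → [9, 1, 8, 4, 162, 171]
pop(4) removes 162 → [9, 1, 8, 4, 171]
L[-3] = L[4]+L[-1] = 171+171 = 342 → [9, 1, 342, 4, 171]
sum = 527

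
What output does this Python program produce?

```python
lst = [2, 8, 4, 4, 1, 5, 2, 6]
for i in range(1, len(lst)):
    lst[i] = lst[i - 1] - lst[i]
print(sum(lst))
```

-113

i=1: lst[1] = 2-8 = -6 → [2, -6, 4, 4, 1, 5, 2, 6]
i=2: lst[2] = (-6)-4 = -10 → [2, -6, -10, 4, 1, 5, 2, 6]
i=3: lst[3] = (-10)-4 = -14 → [2, -6, -10, -14, 1, 5, 2, 6]
i=4: lst[4] = (-14)-1 = -15 → [2, -6, -10, -14, -15, 5, 2, 6]
i=5: lst[5] = (-15)-5 = -20 → [2, -6, -10, -14, -15, -20, 2, 6]
i=6: lst[6] = (-20)-2 = -22 → [2, -6, -10, -14, -15, -20, -22, 6]
i=7: lst[7] = (-22)-6 = -28 → [2, -6, -10, -14, -15, -20, -22, -28]
sum = -113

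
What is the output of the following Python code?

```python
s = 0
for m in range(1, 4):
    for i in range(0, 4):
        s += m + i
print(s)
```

42

m=1,i=0: s = 0+1 = 1
m=1,i=1: s = 1+2 = 3
m=1,i=2: s = 3+3 = 6
m=1,i=3: s = 6+4 = 10
m=2,i=0: s = 10+2 = 12
m=2,i=1: s = 12+3 = 15
m=2,i=2: s = 15+4 = 19
m=2,i=3: s = 19+5 = 24
m=3,i=0: s = 24+3 = 27
m=3,i=1: s = 27+4 = 31
m=3,i=2: s = 31+5 = 36
m=3,i=3: s = 36+6 = 42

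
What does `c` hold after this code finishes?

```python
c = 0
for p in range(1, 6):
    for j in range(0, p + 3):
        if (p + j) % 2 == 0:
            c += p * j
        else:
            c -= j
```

138

p=1,j=0: odd sum, c = 0-0 = 0
p=1,j=1: even sum, c = 0+1 = 1
p=1,j=2: odd sum, c = 1-2 = -1
p=1,j=3: even sum, c = (-1)+3 = 2
p=2,j=0: even sum, c = 2+0 = 2
p=2,j=1: odd sum, c = 2-1 = 1
p=2,j=2: even sum, c = 1+4 = 5
p=2,j=3: odd sum, c = 5-3 = 2
p=2,j=4: even sum, c = 2+8 = 10
p=3,j=0: odd sum, c = 10-0 = 10
p=3,j=1: even sum, c = 10+3 = 13
p=3,j=2: odd sum, c = 13-2 = 11
p=3,j=3: even sum, c = 11+9 = 20
p=3,j=4: odd sum, c = 20-4 = 16
p=3,j=5: even sum, c = 16+15 = 31
p=4,j=0: even sum, c = 31+0 = 31
p=4,j=1: odd sum, c = 31-1 = 30
p=4,j=2: even sum, c = 30+8 = 38
p=4,j=3: odd sum, c = 38-3 = 35
p=4,j=4: even sum, c = 35+16 = 51
p=4,j=5: odd sum, c = 51-5 = 46
p=4,j=6: even sum, c = 46+24 = 70
p=5,j=0: odd sum, c = 70-0 = 70
p=5,j=1: even sum, c = 70+5 = 75
p=5,j=2: odd sum, c = 75-2 = 73
p=5,j=3: even sum, c = 73+15 = 88
p=5,j=4: odd sum, c = 88-4 = 84
p=5,j=5: even sum, c = 84+25 = 109
p=5,j=6: odd sum, c = 109-6 = 103
p=5,j=7: even sum, c = 103+35 = 138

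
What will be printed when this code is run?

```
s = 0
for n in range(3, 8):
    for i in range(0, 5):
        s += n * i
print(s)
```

250

n=3,i=0: s = 0+0 = 0
n=3,i=1: s = 0+3 = 3
n=3,i=2: s = 3+6 = 9
n=3,i=3: s = 9+9 = 18
n=3,i=4: s = 18+12 = 30
n=4,i=0: s = 30+0 = 30
n=4,i=1: s = 30+4 = 34
n=4,i=2: s = 34+8 = 42
n=4,i=3: s = 42+12 = 54
n=4,i=4: s = 54+16 = 70
n=5,i=0: s = 70+0 = 70
n=5,i=1: s = 70+5 = 75
n=5,i=2: s = 75+10 = 85
n=5,i=3: s = 85+15 = 100
n=5,i=4: s = 100+20 = 120
n=6,i=0: s = 120+0 = 120
n=6,i=1: s = 120+6 = 126
n=6,i=2: s = 126+12 = 138
n=6,i=3: s = 138+18 = 156
n=6,i=4: s = 156+24 = 180
n=7,i=0: s = 180+0 = 180
n=7,i=1: s = 180+7 = 187
n=7,i=2: s = 187+14 = 201
n=7,i=3: s = 201+21 = 222
n=7,i=4: s = 222+28 = 250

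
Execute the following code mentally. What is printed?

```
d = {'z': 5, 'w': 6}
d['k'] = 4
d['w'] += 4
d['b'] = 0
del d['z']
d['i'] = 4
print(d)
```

d['k'] = 4 → {'z': 5, 'w': 6, 'k': 4}
d['w'] = 6+4 = 10 → {'z': 5, 'w': 10, 'k': 4}
d['b'] = 0 → {'z': 5, 'w': 10, 'k': 4, 'b': 0}
del 'z' → {'w': 10, 'k': 4, 'b': 0}
d['i'] = 4 → {'w': 10, 'k': 4, 'b': 0, 'i': 4}

{'w': 10, 'k': 4, 'b': 0, 'i': 4}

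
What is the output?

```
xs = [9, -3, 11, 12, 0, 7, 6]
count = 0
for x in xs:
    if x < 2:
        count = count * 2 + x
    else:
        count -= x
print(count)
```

-101

x=9: not <2, count = 0-9 = -9
x=-3: <2, count = (-9)*2+(-3) = -21
x=11: not <2, count = (-21)-11 = -32
x=12: not <2, count = (-32)-12 = -44
x=0: <2, count = (-44)*2+0 = -88
x=7: not <2, count = (-88)-7 = -95
x=6: not <2, count = (-95)-6 = -101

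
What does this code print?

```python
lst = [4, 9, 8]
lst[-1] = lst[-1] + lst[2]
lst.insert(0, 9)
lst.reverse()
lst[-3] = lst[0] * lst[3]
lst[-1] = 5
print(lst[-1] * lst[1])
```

lst[-1] = lst[-1]+lst[2] = 8+8 = 16 → [4, 9, 16]
insert 9 at 0 → [9, 4, 9, 16]
reverse → [16, 9, 4, 9]
lst[-3] = lst[0]*lst[3] = 16*9 = 144 → [16, 144, 4, 9]
lst[-1] = 5 → [16, 144, 4, 5]
lst[-1]*lst[1] = 5*144 = 720

720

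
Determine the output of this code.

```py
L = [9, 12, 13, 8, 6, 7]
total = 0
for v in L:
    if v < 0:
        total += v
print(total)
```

0

v=9: not <0
v=12: not <0
v=13: not <0
v=8: not <0
v=6: not <0
v=7: not <0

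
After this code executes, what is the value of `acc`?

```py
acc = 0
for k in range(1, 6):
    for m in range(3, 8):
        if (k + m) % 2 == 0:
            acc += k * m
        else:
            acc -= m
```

k=1,m=3: even sum, acc = 0+3 = 3
k=1,m=4: odd sum, acc = 3-4 = -1
k=1,m=5: even sum, acc = (-1)+5 = 4
k=1,m=6: odd sum, acc = 4-6 = -2
k=1,m=7: even sum, acc = (-2)+7 = 5
k=2,m=3: odd sum, acc = 5-3 = 2
k=2,m=4: even sum, acc = 2+8 = 10
k=2,m=5: odd sum, acc = 10-5 = 5
k=2,m=6: even sum, acc = 5+12 = 17
k=2,m=7: odd sum, acc = 17-7 = 10
k=3,m=3: even sum, acc = 10+9 = 19
k=3,m=4: odd sum, acc = 19-4 = 15
k=3,m=5: even sum, acc = 15+15 = 30
k=3,m=6: odd sum, acc = 30-6 = 24
k=3,m=7: even sum, acc = 24+21 = 45
k=4,m=3: odd sum, acc = 45-3 = 42
k=4,m=4: even sum, acc = 42+16 = 58
k=4,m=5: odd sum, acc = 58-5 = 53
k=4,m=6: even sum, acc = 53+24 = 77
k=4,m=7: odd sum, acc = 77-7 = 70
k=5,m=3: even sum, acc = 70+15 = 85
k=5,m=4: odd sum, acc = 85-4 = 81
k=5,m=5: even sum, acc = 81+25 = 106
k=5,m=6: odd sum, acc = 106-6 = 100
k=5,m=7: even sum, acc = 100+35 = 135

135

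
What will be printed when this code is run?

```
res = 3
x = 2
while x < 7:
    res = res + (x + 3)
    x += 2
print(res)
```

24

x=2: res = 3+5 = 8
x=4: res = 8+7 = 15
x=6: res = 15+9 = 24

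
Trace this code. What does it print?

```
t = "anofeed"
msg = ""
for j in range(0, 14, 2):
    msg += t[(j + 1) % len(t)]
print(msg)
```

j=0: add t[1]='n' → 'n'
j=2: add t[3]='f' → 'nf'
j=4: add t[5]='e' → 'nfe'
j=6: add t[0]='a' → 'nfea'
j=8: add t[2]='o' → 'nfeao'
j=10: add t[4]='e' → 'nfeaoe'
j=12: add t[6]='d' → 'nfeaoed'

nfeaoed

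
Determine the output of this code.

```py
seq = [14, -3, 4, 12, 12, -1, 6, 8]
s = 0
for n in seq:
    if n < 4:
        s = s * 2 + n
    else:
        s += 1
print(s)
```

5

n=14: not <4, s = 0+1 = 1
n=-3: <4, s = 1*2+(-3) = -1
n=4: not <4, s = (-1)+1 = 0
n=12: not <4, s = 0+1 = 1
n=12: not <4, s = 1+1 = 2
n=-1: <4, s = 2*2+(-1) = 3
n=6: not <4, s = 3+1 = 4
n=8: not <4, s = 4+1 = 5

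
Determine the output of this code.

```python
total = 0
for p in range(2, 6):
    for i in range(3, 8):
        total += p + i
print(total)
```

p=2,i=3: total = 0+5 = 5
p=2,i=4: total = 5+6 = 11
p=2,i=5: total = 11+7 = 18
p=2,i=6: total = 18+8 = 26
p=2,i=7: total = 26+9 = 35
p=3,i=3: total = 35+6 = 41
p=3,i=4: total = 41+7 = 48
p=3,i=5: total = 48+8 = 56
p=3,i=6: total = 56+9 = 65
p=3,i=7: total = 65+10 = 75
p=4,i=3: total = 75+7 = 82
p=4,i=4: total = 82+8 = 90
p=4,i=5: total = 90+9 = 99
p=4,i=6: total = 99+10 = 109
p=4,i=7: total = 109+11 = 120
p=5,i=3: total = 120+8 = 128
p=5,i=4: total = 128+9 = 137
p=5,i=5: total = 137+10 = 147
p=5,i=6: total = 147+11 = 158
p=5,i=7: total = 158+12 = 170

170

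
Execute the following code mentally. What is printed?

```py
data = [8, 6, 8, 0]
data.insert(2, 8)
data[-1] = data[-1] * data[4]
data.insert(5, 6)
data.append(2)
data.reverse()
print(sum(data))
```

insert 8 at 2 → [8, 6, 8, 8, 0]
data[-1] = data[-1]*data[4] = 0*0 = 0 → [8, 6, 8, 8, 0]
insert 6 at 5 → [8, 6, 8, 8, 0, 6]
append 2 → [8, 6, 8, 8, 0, 6, 2]
reverse → [2, 6, 0, 8, 8, 6, 8]
sum = 38

38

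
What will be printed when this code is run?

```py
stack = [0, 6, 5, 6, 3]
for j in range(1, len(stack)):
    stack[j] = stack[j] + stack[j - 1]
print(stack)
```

[0, 6, 11, 17, 20]

j=1: stack[1] = 6+0 = 6 → [0, 6, 5, 6, 3]
j=2: stack[2] = 5+6 = 11 → [0, 6, 11, 6, 3]
j=3: stack[3] = 6+11 = 17 → [0, 6, 11, 17, 3]
j=4: stack[4] = 3+17 = 20 → [0, 6, 11, 17, 20]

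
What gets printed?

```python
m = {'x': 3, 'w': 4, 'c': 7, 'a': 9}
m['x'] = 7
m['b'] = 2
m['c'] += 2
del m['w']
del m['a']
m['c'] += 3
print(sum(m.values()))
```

21

m['x'] = 7 → {'x': 7, 'w': 4, 'c': 7, 'a': 9}
m['b'] = 2 → {'x': 7, 'w': 4, 'c': 7, 'a': 9, 'b': 2}
m['c'] = 7+2 = 9 → {'x': 7, 'w': 4, 'c': 9, 'a': 9, 'b': 2}
del 'w' → {'x': 7, 'c': 9, 'a': 9, 'b': 2}
del 'a' → {'x': 7, 'c': 9, 'b': 2}
m['c'] = 9+3 = 12 → {'x': 7, 'c': 12, 'b': 2}
sum of values = 21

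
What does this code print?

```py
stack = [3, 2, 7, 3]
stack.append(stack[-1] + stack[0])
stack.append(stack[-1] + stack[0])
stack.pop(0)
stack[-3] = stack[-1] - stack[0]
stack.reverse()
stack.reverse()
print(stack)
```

[2, 7, 7, 6, 9]

append stack[-1]+stack[0] = 3+3 = 6 → [3, 2, 7, 3, 6]
append stack[-1]+stack[0] = 6+3 = 9 → [3, 2, 7, 3, 6, 9]
pop(0) removes 3 → [2, 7, 3, 6, 9]
stack[-3] = stack[-1]-stack[0] = 9-2 = 7 → [2, 7, 7, 6, 9]
reverse → [9, 6, 7, 7, 2]
reverse → [2, 7, 7, 6, 9]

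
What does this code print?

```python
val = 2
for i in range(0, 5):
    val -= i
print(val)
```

-8

i=0: val = 2-0 = 2
i=1: val = 2-1 = 1
i=2: val = 1-2 = -1
i=3: val = (-1)-3 = -4
i=4: val = (-4)-4 = -8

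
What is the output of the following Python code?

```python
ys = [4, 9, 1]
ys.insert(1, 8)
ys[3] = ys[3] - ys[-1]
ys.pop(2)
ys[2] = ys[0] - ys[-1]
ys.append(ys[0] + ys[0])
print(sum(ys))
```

24

insert 8 at 1 → [4, 8, 9, 1]
ys[3] = ys[3]-ys[-1] = 1-1 = 0 → [4, 8, 9, 0]
pop(2) removes 9 → [4, 8, 0]
ys[2] = ys[0]-ys[-1] = 4-0 = 4 → [4, 8, 4]
append ys[0]+ys[0] = 4+4 = 8 → [4, 8, 4, 8]
sum = 24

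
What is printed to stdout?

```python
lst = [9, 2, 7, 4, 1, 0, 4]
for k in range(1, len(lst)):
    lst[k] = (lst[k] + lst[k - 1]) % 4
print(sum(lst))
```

k=1: lst[1] = (2+9)%4 = 3 → [9, 3, 7, 4, 1, 0, 4]
k=2: lst[2] = (7+3)%4 = 2 → [9, 3, 2, 4, 1, 0, 4]
k=3: lst[3] = (4+2)%4 = 2 → [9, 3, 2, 2, 1, 0, 4]
k=4: lst[4] = (1+2)%4 = 3 → [9, 3, 2, 2, 3, 0, 4]
k=5: lst[5] = (0+3)%4 = 3 → [9, 3, 2, 2, 3, 3, 4]
k=6: lst[6] = (4+3)%4 = 3 → [9, 3, 2, 2, 3, 3, 3]
sum = 25

25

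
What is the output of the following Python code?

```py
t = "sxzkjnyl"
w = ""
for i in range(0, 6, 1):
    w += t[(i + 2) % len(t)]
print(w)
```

i=0: add t[2]='z' → 'z'
i=1: add t[3]='k' → 'zk'
i=2: add t[4]='j' → 'zkj'
i=3: add t[5]='n' → 'zkjn'
i=4: add t[6]='y' → 'zkjny'
i=5: add t[7]='l' → 'zkjnyl'

zkjnyl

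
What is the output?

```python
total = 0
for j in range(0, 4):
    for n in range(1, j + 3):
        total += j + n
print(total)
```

60

j=0,n=1: total = 0+1 = 1
j=0,n=2: total = 1+2 = 3
j=1,n=1: total = 3+2 = 5
j=1,n=2: total = 5+3 = 8
j=1,n=3: total = 8+4 = 12
j=2,n=1: total = 12+3 = 15
j=2,n=2: total = 15+4 = 19
j=2,n=3: total = 19+5 = 24
j=2,n=4: total = 24+6 = 30
j=3,n=1: total = 30+4 = 34
j=3,n=2: total = 34+5 = 39
j=3,n=3: total = 39+6 = 45
j=3,n=4: total = 45+7 = 52
j=3,n=5: total = 52+8 = 60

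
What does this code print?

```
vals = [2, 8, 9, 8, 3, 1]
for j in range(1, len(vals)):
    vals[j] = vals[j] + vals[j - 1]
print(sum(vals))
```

j=1: vals[1] = 8+2 = 10 → [2, 10, 9, 8, 3, 1]
j=2: vals[2] = 9+10 = 19 → [2, 10, 19, 8, 3, 1]
j=3: vals[3] = 8+19 = 27 → [2, 10, 19, 27, 3, 1]
j=4: vals[4] = 3+27 = 30 → [2, 10, 19, 27, 30, 1]
j=5: vals[5] = 1+30 = 31 → [2, 10, 19, 27, 30, 31]
sum = 119

119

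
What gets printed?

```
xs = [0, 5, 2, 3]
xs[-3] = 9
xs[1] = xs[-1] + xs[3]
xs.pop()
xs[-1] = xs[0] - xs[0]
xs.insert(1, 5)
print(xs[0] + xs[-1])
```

xs[-3] = 9 → [0, 9, 2, 3]
xs[1] = xs[-1]+xs[3] = 3+3 = 6 → [0, 6, 2, 3]
pop() removes 3 → [0, 6, 2]
xs[-1] = xs[0]-xs[0] = 0-0 = 0 → [0, 6, 0]
insert 5 at 1 → [0, 5, 6, 0]
xs[0]+xs[-1] = 0+0 = 0

0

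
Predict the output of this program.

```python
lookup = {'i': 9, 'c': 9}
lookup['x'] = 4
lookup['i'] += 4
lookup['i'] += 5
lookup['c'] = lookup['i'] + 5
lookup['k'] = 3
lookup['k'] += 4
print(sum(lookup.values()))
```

52

lookup['x'] = 4 → {'i': 9, 'c': 9, 'x': 4}
lookup['i'] = 9+4 = 13 → {'i': 13, 'c': 9, 'x': 4}
lookup['i'] = 13+5 = 18 → {'i': 18, 'c': 9, 'x': 4}
lookup['c'] = lookup['i']+5 = 23 → {'i': 18, 'c': 23, 'x': 4}
lookup['k'] = 3 → {'i': 18, 'c': 23, 'x': 4, 'k': 3}
lookup['k'] = 3+4 = 7 → {'i': 18, 'c': 23, 'x': 4, 'k': 7}
sum of values = 52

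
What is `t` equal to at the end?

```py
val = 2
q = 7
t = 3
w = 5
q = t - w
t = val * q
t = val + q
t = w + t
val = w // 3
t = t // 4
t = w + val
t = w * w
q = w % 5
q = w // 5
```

q = 3-5 = -2
t = 2*(-2) = -4
t = 2+(-2) = 0
t = 5+0 = 5
val = 5//3 = 1
t = 5//4 = 1
t = 5+1 = 6
t = 5*5 = 25
q = 5%5 = 0
q = 5//5 = 1

25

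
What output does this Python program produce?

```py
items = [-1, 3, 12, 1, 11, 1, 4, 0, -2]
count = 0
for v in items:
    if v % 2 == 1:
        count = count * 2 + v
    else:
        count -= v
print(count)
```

-63

v=-1: odd, count = 0*2+(-1) = -1
v=3: odd, count = (-1)*2+3 = 1
v=12: not odd, count = 1-12 = -11
v=1: odd, count = (-11)*2+1 = -21
v=11: odd, count = (-21)*2+11 = -31
v=1: odd, count = (-31)*2+1 = -61
v=4: not odd, count = (-61)-4 = -65
v=0: not odd, count = (-65)-0 = -65
v=-2: not odd, count = (-65)-(-2) = -63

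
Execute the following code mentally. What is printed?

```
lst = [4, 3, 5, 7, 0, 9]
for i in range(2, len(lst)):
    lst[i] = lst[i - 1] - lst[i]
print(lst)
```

i=2: lst[2] = 3-5 = -2 → [4, 3, -2, 7, 0, 9]
i=3: lst[3] = (-2)-7 = -9 → [4, 3, -2, -9, 0, 9]
i=4: lst[4] = (-9)-0 = -9 → [4, 3, -2, -9, -9, 9]
i=5: lst[5] = (-9)-9 = -18 → [4, 3, -2, -9, -9, -18]

[4, 3, -2, -9, -9, -18]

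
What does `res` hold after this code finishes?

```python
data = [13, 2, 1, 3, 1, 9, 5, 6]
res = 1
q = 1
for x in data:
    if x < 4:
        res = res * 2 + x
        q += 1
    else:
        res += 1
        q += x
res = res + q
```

x=13: not <4, res = 1+1 = 2; q=14
x=2: <4, res = 2*2+2 = 6; q=15
x=1: <4, res = 6*2+1 = 13; q=16
x=3: <4, res = 13*2+3 = 29; q=17
x=1: <4, res = 29*2+1 = 59; q=18
x=9: not <4, res = 59+1 = 60; q=27
x=5: not <4, res = 60+1 = 61; q=32
x=6: not <4, res = 61+1 = 62; q=38
res+q = 62+38 = 100

100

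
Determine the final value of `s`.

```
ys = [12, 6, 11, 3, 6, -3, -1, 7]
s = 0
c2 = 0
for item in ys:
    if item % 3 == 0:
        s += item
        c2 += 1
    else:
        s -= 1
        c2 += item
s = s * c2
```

462

item=12: %3==0, s = 0+12 = 12; c2=1
item=6: %3==0, s = 12+6 = 18; c2=2
item=11: not %3==0, s = 18-1 = 17; c2=13
item=3: %3==0, s = 17+3 = 20; c2=14
item=6: %3==0, s = 20+6 = 26; c2=15
item=-3: %3==0, s = 26+(-3) = 23; c2=16
item=-1: not %3==0, s = 23-1 = 22; c2=15
item=7: not %3==0, s = 22-1 = 21; c2=22
s*c2 = 21*22 = 462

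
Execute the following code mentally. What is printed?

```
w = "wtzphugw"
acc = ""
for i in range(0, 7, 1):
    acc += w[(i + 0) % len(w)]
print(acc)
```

wtzphug

i=0: add w[0]='w' → 'w'
i=1: add w[1]='t' → 'wt'
i=2: add w[2]='z' → 'wtz'
i=3: add w[3]='p' → 'wtzp'
i=4: add w[4]='h' → 'wtzph'
i=5: add w[5]='u' → 'wtzphu'
i=6: add w[6]='g' → 'wtzphug'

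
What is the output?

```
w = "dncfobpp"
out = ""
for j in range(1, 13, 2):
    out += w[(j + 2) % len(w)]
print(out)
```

j=1: add w[3]='f' → 'f'
j=3: add w[5]='b' → 'fb'
j=5: add w[7]='p' → 'fbp'
j=7: add w[1]='n' → 'fbpn'
j=9: add w[3]='f' → 'fbpnf'
j=11: add w[5]='b' → 'fbpnfb'

fbpnfb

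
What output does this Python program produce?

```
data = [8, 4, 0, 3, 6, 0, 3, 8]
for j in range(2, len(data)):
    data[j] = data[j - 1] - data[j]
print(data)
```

j=2: data[2] = 4-0 = 4 → [8, 4, 4, 3, 6, 0, 3, 8]
j=3: data[3] = 4-3 = 1 → [8, 4, 4, 1, 6, 0, 3, 8]
j=4: data[4] = 1-6 = -5 → [8, 4, 4, 1, -5, 0, 3, 8]
j=5: data[5] = (-5)-0 = -5 → [8, 4, 4, 1, -5, -5, 3, 8]
j=6: data[6] = (-5)-3 = -8 → [8, 4, 4, 1, -5, -5, -8, 8]
j=7: data[7] = (-8)-8 = -16 → [8, 4, 4, 1, -5, -5, -8, -16]

[8, 4, 4, 1, -5, -5, -8, -16]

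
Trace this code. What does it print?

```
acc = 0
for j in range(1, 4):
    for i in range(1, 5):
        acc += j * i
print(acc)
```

j=1,i=1: acc = 0+1 = 1
j=1,i=2: acc = 1+2 = 3
j=1,i=3: acc = 3+3 = 6
j=1,i=4: acc = 6+4 = 10
j=2,i=1: acc = 10+2 = 12
j=2,i=2: acc = 12+4 = 16
j=2,i=3: acc = 16+6 = 22
j=2,i=4: acc = 22+8 = 30
j=3,i=1: acc = 30+3 = 33
j=3,i=2: acc = 33+6 = 39
j=3,i=3: acc = 39+9 = 48
j=3,i=4: acc = 48+12 = 60

60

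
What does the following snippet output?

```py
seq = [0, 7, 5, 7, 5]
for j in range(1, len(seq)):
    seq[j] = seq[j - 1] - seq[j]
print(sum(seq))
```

j=1: seq[1] = 0-7 = -7 → [0, -7, 5, 7, 5]
j=2: seq[2] = (-7)-5 = -12 → [0, -7, -12, 7, 5]
j=3: seq[3] = (-12)-7 = -19 → [0, -7, -12, -19, 5]
j=4: seq[4] = (-19)-5 = -24 → [0, -7, -12, -19, -24]
sum = -62

-62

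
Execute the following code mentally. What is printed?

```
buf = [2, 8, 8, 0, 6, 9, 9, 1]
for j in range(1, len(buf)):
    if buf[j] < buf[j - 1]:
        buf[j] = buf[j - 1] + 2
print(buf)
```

j=1: 8>=2, unchanged → [2, 8, 8, 0, 6, 9, 9, 1]
j=2: 8>=8, unchanged → [2, 8, 8, 0, 6, 9, 9, 1]
j=3: 0<8, buf[3] = 8+2 = 10 → [2, 8, 8, 10, 6, 9, 9, 1]
j=4: 6<10, buf[4] = 10+2 = 12 → [2, 8, 8, 10, 12, 9, 9, 1]
j=5: 9<12, buf[5] = 12+2 = 14 → [2, 8, 8, 10, 12, 14, 9, 1]
j=6: 9<14, buf[6] = 14+2 = 16 → [2, 8, 8, 10, 12, 14, 16, 1]
j=7: 1<16, buf[7] = 16+2 = 18 → [2, 8, 8, 10, 12, 14, 16, 18]

[2, 8, 8, 10, 12, 14, 16, 18]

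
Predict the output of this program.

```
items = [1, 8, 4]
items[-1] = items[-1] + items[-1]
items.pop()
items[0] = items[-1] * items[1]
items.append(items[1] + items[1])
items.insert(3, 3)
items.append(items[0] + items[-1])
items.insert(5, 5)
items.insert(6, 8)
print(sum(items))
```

171

items[-1] = items[-1]+items[-1] = 4+4 = 8 → [1, 8, 8]
pop() removes 8 → [1, 8]
items[0] = items[-1]*items[1] = 8*8 = 64 → [64, 8]
append items[1]+items[1] = 8+8 = 16 → [64, 8, 16]
insert 3 at 3 → [64, 8, 16, 3]
append items[0]+items[-1] = 64+3 = 67 → [64, 8, 16, 3, 67]
insert 5 at 5 → [64, 8, 16, 3, 67, 5]
insert 8 at 6 → [64, 8, 16, 3, 67, 5, 8]
sum = 171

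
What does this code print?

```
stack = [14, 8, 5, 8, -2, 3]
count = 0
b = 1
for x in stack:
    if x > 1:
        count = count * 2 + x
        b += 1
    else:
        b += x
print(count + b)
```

x=14: >1, count = 0*2+14 = 14; b=2
x=8: >1, count = 14*2+8 = 36; b=3
x=5: >1, count = 36*2+5 = 77; b=4
x=8: >1, count = 77*2+8 = 162; b=5
x=-2: not >1; b=3
x=3: >1, count = 162*2+3 = 327; b=4
count+b = 327+4 = 331

331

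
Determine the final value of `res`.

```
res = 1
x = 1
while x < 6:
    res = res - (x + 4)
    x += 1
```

x=1: res = 1-5 = -4
x=2: res = (-4)-6 = -10
x=3: res = (-10)-7 = -17
x=4: res = (-17)-8 = -25
x=5: res = (-25)-9 = -34

-34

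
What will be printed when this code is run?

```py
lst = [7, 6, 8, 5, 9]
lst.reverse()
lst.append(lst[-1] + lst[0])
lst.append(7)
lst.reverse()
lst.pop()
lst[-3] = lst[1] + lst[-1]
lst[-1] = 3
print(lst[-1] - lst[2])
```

reverse → [9, 5, 8, 6, 7]
append lst[-1]+lst[0] = 7+9 = 16 → [9, 5, 8, 6, 7, 16]
append 7 → [9, 5, 8, 6, 7, 16, 7]
reverse → [7, 16, 7, 6, 8, 5, 9]
pop() removes 9 → [7, 16, 7, 6, 8, 5]
lst[-3] = lst[1]+lst[-1] = 16+5 = 21 → [7, 16, 7, 21, 8, 5]
lst[-1] = 3 → [7, 16, 7, 21, 8, 3]
lst[-1]-lst[2] = 3-7 = -4

-4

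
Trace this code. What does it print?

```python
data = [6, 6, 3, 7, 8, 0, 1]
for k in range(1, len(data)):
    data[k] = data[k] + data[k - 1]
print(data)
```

k=1: data[1] = 6+6 = 12 → [6, 12, 3, 7, 8, 0, 1]
k=2: data[2] = 3+12 = 15 → [6, 12, 15, 7, 8, 0, 1]
k=3: data[3] = 7+15 = 22 → [6, 12, 15, 22, 8, 0, 1]
k=4: data[4] = 8+22 = 30 → [6, 12, 15, 22, 30, 0, 1]
k=5: data[5] = 0+30 = 30 → [6, 12, 15, 22, 30, 30, 1]
k=6: data[6] = 1+30 = 31 → [6, 12, 15, 22, 30, 30, 31]

[6, 12, 15, 22, 30, 30, 31]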